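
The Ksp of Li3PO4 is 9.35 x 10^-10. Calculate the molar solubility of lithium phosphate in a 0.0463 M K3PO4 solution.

s ≈ 9.08 x 10^-4 M

Li3PO4(s) ⇌ 3 Li^+ + PO4^3-
Ksp = [Li^+]^3[PO4^3-]
Let s be the molar solubility in this solution. [Li^+] = 3s, [PO4^3-] = 0.0463 + s ≈ 0.0463 (Ksp is small, so little additional dissolves).
Ksp ≈ (3s)^3 × 0.0463
s = 9.08 x 10^-4 M
Check: s = 9.1 × 10^-4 ≪ 0.0463, so the approximation is valid.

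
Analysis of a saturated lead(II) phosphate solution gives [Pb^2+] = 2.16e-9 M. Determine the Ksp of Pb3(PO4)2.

Pb3(PO4)2(s) <=> 3 Pb^2+(aq) + 2 PO4^3-(aq)
Stoichiometry gives [PO4^3-] = (2/3)[Pb^2+] = 1.440 x 10^-9 M.
Ksp = [Pb^2+]^3[PO4^3-]^2
Ksp = (2.16 × 10^-9)^3 × (1.440 × 10^-9)^2 = 2.09 x 10^-44

Ksp ≈ 2.09e-44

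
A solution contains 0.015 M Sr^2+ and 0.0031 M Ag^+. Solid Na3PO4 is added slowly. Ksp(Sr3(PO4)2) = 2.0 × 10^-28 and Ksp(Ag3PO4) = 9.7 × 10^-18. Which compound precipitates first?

Sr3(PO4)2

Precipitation of each salt starts when its ion product equals its Ksp.
For Sr3(PO4)2: 2.0 × 10^-28 = (0.015)^3 × [PO4^3-]^2  ⇒  [PO4^3-] = 7.7 × 10^-12 M.
For Ag3PO4: 9.7 × 10^-18 = (0.0031)^3 × [PO4^3-]  ⇒  [PO4^3-] = 3.3 x 10^-10 M.
The salt with the lower threshold [PO4^3-] precipitates first: Sr3(PO4)2.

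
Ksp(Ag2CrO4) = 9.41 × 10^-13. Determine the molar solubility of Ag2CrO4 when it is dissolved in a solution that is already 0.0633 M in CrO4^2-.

Ag2CrO4(s) ⇌ 2 Ag^+(aq) + CrO4^2-(aq)
Ksp = [Ag^+]^2[CrO4^2-]
Let s be the molar solubility in this solution. [Ag^+] = 2s, [CrO4^2-] = 0.0633 + s ≈ 0.0633 (common-ion effect: CrO4^2- is already 0.0633 M).
Ksp ≈ (2s)^2 × 0.0633
s = 1.93 × 10^-6 M
Check: s = 1.9 × 10^-6 ≪ 0.0633, so the approximation is valid.

s ≈ 1.93 × 10^-6 M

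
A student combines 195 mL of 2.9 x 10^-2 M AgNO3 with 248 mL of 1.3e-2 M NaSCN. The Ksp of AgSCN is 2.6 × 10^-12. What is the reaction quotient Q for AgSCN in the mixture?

Total volume = 195 + 248 = 443 mL.
[Ag^+] = 2.9 × 10^-2 × (195/443) = 1.28 x 10^-2 M
[SCN^-] = 1.3 x 10^-2 × (248/443) = 7.28 x 10^-3 M
AgSCN(s) <=> Ag^+(aq) + SCN^-(aq), so Q = [Ag^+][SCN^-]
Q = (1.28 x 10^-2)(7.28 x 10^-3) = 9.3 x 10^-5
Q > Ksp, so AgSCN will precipitate.

9.3 x 10^-5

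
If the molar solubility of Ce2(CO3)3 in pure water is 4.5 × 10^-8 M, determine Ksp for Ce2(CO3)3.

2.0 × 10^-35

Ce2(CO3)3(s) ⇌ 2 Ce^3+(aq) + 3 CO3^2-(aq)
Let s = molar solubility. Then [Ce^3+] = 2s and [CO3^2-] = 3s.
Ksp = [Ce^3+]^2[CO3^2-]^3
Ksp = (2s)^2(3s)^3 = 108s^5
Ksp = 108 × (4.5 × 10^-8)^5 = 2.0 x 10^-35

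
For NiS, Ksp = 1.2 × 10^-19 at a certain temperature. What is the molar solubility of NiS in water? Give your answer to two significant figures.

NiS(s) <=> Ni^2+ + S^2-
Ksp = [Ni^2+][S^2-]
With molar solubility s: [Ni^2+] = s, [S^2-] = s.
Ksp = (s)(s) = s^2
s = (1.2 × 10^-19)^(1/2) = 3.5 x 10^-10 M

3.5 x 10^-10 M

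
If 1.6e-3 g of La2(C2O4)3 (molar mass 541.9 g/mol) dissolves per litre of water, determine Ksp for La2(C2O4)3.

Molar solubility s = (1.6 × 10^-3 g/L) / (541.9 g/mol) = 2.95 × 10^-6 M.
La2(C2O4)3(s) ⇌ 2 La^3+ + 3 C2O4^2-
For each mole of La2(C2O4)3 that dissolves: [La^3+] = 2s, [C2O4^2-] = 3s.
Ksp = [La^3+]^2[C2O4^2-]^3
So Ksp = (2s)^2 × (3s)^3 = 108s^5
With s = 2.95 × 10^-6: Ksp = 2.4 × 10^-26

Ksp = 2.4 x 10^-26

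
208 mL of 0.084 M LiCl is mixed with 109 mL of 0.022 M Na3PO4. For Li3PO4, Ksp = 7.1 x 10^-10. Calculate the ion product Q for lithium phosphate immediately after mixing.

Q = 1.3e-6

Total volume = 208 + 109 = 317 mL.
[Li^+] = 8.4 × 10^-2 × (208/317) = 5.51 × 10^-2 M
[PO4^3-] = 2.2 × 10^-2 × (109/317) = 7.56 × 10^-3 M
Li3PO4(s) <=> 3 Li^+(aq) + PO4^3-(aq), so Q = [Li^+]^3[PO4^3-]
Q = (5.51 × 10^-2)^3(7.56 × 10^-3) = 1.3 x 10^-6
Q > Ksp, so Li3PO4 will precipitate.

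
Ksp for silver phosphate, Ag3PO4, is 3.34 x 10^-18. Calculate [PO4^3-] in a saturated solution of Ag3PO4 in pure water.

1.88 x 10^-5 M

Ag3PO4(s) ⇌ 3 Ag^+(aq) + PO4^3-(aq)
Ksp = [Ag^+]^3[PO4^3-]
If s mol/L of Ag3PO4 dissolves, [Ag^+] = 3s and [PO4^3-] = s.
Ksp = (3s)^3s = 27s^4
s^4 = 3.34 x 10^-18 / 27, so s = 1.875 × 10^-5 M
[PO4^3-] = s = 1.88 x 10^-5 M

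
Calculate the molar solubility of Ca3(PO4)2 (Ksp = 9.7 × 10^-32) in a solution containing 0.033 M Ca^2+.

2.6 x 10^-14 M

Ca3(PO4)2(s) ⇌ 3 Ca^2+ + 2 PO4^3-
Ksp = [Ca^2+]^3[PO4^3-]^2
Let s = moles of Ca3(PO4)2 that dissolve per litre. [Ca^2+] = 0.033 + 3s ≈ 0.033, [PO4^3-] = 2s (Ksp is small, so little additional dissolves).
Ksp ≈ (0.033)^3 × (2s)^2
s = 2.6 × 10^-14 M
Check: 3s = 7.8 × 10^-14 ≪ 0.033, so the approximation is valid.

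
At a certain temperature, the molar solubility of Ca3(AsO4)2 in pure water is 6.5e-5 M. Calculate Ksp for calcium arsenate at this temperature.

Ca3(AsO4)2(s) ⇌ 3 Ca^2+ + 2 AsO4^3-
For each mole of Ca3(AsO4)2 that dissolves: [Ca^2+] = 3s, [AsO4^3-] = 2s.
Ksp = [Ca^2+]^3[AsO4^3-]^2
So Ksp = (3s)^3 × (2s)^2 = 108s^5
Ksp = 108 × (6.5 × 10^-5)^5 = 1.3 × 10^-19

Ksp = 1.3e-19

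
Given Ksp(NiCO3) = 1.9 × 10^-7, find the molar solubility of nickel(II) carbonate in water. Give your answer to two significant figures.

NiCO3(s) <=> Ni^2+ + CO3^2-
Ksp = [Ni^2+][CO3^2-]
Let s = molar solubility. Then [Ni^2+] = s and [CO3^2-] = s.
Ksp = (s)(s) = s^2
s = √(1.9 × 10^-7) = 4.4 × 10^-4 M

s ≈ 4.4e-4 M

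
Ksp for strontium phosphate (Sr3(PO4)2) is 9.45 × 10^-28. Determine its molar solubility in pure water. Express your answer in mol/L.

Sr3(PO4)2(s) ⇌ 3 Sr^2+(aq) + 2 PO4^3-(aq)
Ksp = [Sr^2+]^3[PO4^3-]^2
For each mole of Sr3(PO4)2 that dissolves: [Sr^2+] = 3s, [PO4^3-] = 2s.
So Ksp = (3s)^3 × (2s)^2 = 108s^5
s^5 = 9.45 × 10^-28 / 108, so s = 1.54 x 10^-6 M

1.54 x 10^-6 M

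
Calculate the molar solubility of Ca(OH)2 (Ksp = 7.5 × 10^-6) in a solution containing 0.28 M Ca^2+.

Ca(OH)2(s) ⇌ Ca^2+ + 2 OH^-
Ksp = [Ca^2+][OH^-]^2
Let s = moles of Ca(OH)2 that dissolve per litre. [Ca^2+] = 0.28 + s ≈ 0.28, [OH^-] = 2s (common-ion effect: Ca^2+ is already 0.28 M).
Ksp ≈ 0.28 × (2s)^2
s = 2.6 x 10^-3 M
Check: s = 2.6 × 10^-3 ≪ 0.28, so the approximation is valid.

s ≈ 2.6e-3 M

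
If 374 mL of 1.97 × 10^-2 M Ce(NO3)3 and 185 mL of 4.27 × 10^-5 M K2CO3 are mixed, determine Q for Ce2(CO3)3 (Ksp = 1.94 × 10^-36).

Q = 4.90 × 10^-19

Total volume = 374 + 185 = 559 mL.
[Ce^3+] = 1.97 × 10^-2 × (374/559) = 1.318 x 10^-2 M
[CO3^2-] = 4.27 × 10^-5 × (185/559) = 1.413 x 10^-5 M
Ce2(CO3)3(s) <=> 2 Ce^3+(aq) + 3 CO3^2-(aq), so Q = [Ce^3+]^2[CO3^2-]^3
Q = (1.318 x 10^-2)^2(1.413 x 10^-5)^3 = 4.90 × 10^-19
Q > Ksp, so Ce2(CO3)3 will precipitate.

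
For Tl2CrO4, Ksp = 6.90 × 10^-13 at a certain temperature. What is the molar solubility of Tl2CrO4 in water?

Tl2CrO4(s) ⇌ 2 Tl^+(aq) + CrO4^2-(aq)
Ksp = [Tl^+]^2[CrO4^2-]
If s mol/L of Tl2CrO4 dissolves, [Tl^+] = 2s and [CrO4^2-] = s.
So Ksp = (2s)^2 × s = 4s^3
Solving, s = (6.90 × 10^-13/4)^(1/3) = 5.57 × 10^-5 M

s ≈ 5.57 × 10^-5 M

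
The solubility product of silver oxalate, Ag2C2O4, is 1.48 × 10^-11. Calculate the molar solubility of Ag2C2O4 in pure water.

Ag2C2O4(s) ⇌ 2 Ag^+(aq) + C2O4^2-(aq)
Ksp = [Ag^+]^2[C2O4^2-]
If s mol/L of Ag2C2O4 dissolves, [Ag^+] = 2s and [C2O4^2-] = s.
Substituting: Ksp = (2s)^2s = 4s^3
Solving, s = (1.48 × 10^-11/4)^(1/3) = 1.55 × 10^-4 M

s = 1.55e-4 M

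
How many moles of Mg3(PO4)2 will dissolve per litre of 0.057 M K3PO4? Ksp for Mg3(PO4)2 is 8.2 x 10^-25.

s ≈ 2.1 x 10^-8 M

Mg3(PO4)2(s) ⇌ 3 Mg^2+(aq) + 2 PO4^3-(aq)
Ksp = [Mg^2+]^3[PO4^3-]^2
Let s be the molar solubility in this solution. [Mg^2+] = 3s, [PO4^3-] = 0.057 + 2s ≈ 0.057 (common-ion effect: PO4^3- is already 0.057 M).
Ksp ≈ (3s)^3 × (0.057)^2
s = 2.1 × 10^-8 M
Check: 2s = 4.2 x 10^-8 ≪ 0.057, so the approximation is valid.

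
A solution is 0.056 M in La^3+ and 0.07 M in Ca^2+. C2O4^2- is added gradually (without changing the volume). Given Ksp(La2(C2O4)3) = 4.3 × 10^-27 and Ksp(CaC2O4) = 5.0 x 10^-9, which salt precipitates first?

La2(C2O4)3

Precipitation of each salt starts when its ion product equals its Ksp.
For La2(C2O4)3: 4.3 × 10^-27 = (0.056)^2 × [C2O4^2-]^3  ⇒  [C2O4^2-] = 1.1 × 10^-8 M.
For CaC2O4: 5.0 x 10^-9 = 0.07 × [C2O4^2-]  ⇒  [C2O4^2-] = 7.1 × 10^-8 M.
The salt with the lower threshold [C2O4^2-] precipitates first: La2(C2O4)3.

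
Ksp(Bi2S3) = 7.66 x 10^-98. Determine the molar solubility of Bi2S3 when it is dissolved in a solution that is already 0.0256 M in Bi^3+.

s ≈ 1.63e-32 M

Bi2S3(s) ⇌ 2 Bi^3+ + 3 S^2-
Ksp = [Bi^3+]^2[S^2-]^3
Let s = moles of Bi2S3 that dissolve per litre. [Bi^3+] = 0.0256 + 2s ≈ 0.0256, [S^2-] = 3s (common-ion effect: Bi^3+ is already 0.0256 M).
Ksp ≈ (0.0256)^2 × (3s)^3
s = 1.63 × 10^-32 M
Check: 2s = 3.3 × 10^-32 ≪ 0.0256, so the approximation is valid.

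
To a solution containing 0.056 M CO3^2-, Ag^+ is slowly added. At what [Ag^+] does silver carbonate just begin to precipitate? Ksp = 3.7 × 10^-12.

[Ag^+] = 8.1e-6 M

Ag2CO3(s) ⇌ 2 Ag^+ + CO3^2-
Ksp = [Ag^+]^2[CO3^2-]
Precipitation begins when Q = Ksp. With [CO3^2-] = 0.056 M:
3.7 × 10^-12 = (0.056) × [Ag^+]^2
[Ag^+] = (3.7 × 10^-12 / 5.6 × 10^-2)^(1/2) = 8.1 x 10^-6 M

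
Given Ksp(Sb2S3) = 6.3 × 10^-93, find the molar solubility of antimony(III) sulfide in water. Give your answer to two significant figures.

s ≈ 1.4 x 10^-19 M

Sb2S3(s) <=> 2 Sb^3+(aq) + 3 S^2-(aq)
Ksp = [Sb^3+]^2[S^2-]^3
For each mole of Sb2S3 that dissolves: [Sb^3+] = 2s, [S^2-] = 3s.
Ksp = (2s)^2(3s)^3 = 108s^5
Solving, s = (6.3 × 10^-93/108)^(1/5) = 1.4 x 10^-19 M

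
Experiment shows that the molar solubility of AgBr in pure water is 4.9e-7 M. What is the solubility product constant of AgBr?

Ksp = 2.4 × 10^-13

AgBr(s) <=> Ag^+(aq) + Br^-(aq)
With molar solubility s: [Ag^+] = s, [Br^-] = s.
Ksp = [Ag^+][Br^-]
Ksp = s × s = s^2
With s = 4.9 × 10^-7: Ksp = 2.4 x 10^-13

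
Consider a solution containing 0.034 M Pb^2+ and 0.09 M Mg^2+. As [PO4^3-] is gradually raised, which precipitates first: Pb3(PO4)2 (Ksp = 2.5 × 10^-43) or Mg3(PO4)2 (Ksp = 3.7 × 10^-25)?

Precipitation of each salt starts when its ion product equals its Ksp.
For Pb3(PO4)2: 2.5 × 10^-43 = (0.034)^3 × [PO4^3-]^2  ⇒  [PO4^3-] = 8.0 × 10^-20 M.
For Mg3(PO4)2: 3.7 × 10^-25 = (0.09)^3 × [PO4^3-]^2  ⇒  [PO4^3-] = 2.3 x 10^-11 M.
The salt with the lower threshold [PO4^3-] precipitates first: Pb3(PO4)2.

Pb3(PO4)2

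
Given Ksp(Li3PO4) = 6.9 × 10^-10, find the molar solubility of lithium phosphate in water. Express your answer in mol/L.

Li3PO4(s) ⇌ 3 Li^+ + PO4^3-
Ksp = [Li^+]^3[PO4^3-]
For each mole of Li3PO4 that dissolves: [Li^+] = 3s, [PO4^3-] = s.
Ksp = (3s)^3s = 27s^4
Solving, s = (6.9 × 10^-10/27)^(1/4) = 2.2 x 10^-3 M

s ≈ 2.2e-3 M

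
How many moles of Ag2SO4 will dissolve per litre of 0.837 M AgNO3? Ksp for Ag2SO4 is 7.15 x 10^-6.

Ag2SO4(s) ⇌ 2 Ag^+ + SO4^2-
Ksp = [Ag^+]^2[SO4^2-]
Let s = moles of Ag2SO4 that dissolve per litre. [Ag^+] = 0.837 + 2s ≈ 0.837, [SO4^2-] = s (since Ag^+ from AgNO3 dominates).
Ksp ≈ (0.837)^2 × s
s = 1.02 × 10^-5 M
Check: 2s = 2.0 x 10^-5 ≪ 0.837, so the approximation is valid.

s ≈ 1.02 × 10^-5 M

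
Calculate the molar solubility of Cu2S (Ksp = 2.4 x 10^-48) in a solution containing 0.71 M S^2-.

Cu2S(s) <=> 2 Cu^+(aq) + S^2-(aq)
Ksp = [Cu^+]^2[S^2-]
Let s = moles of Cu2S that dissolve per litre. [Cu^+] = 2s, [S^2-] = 0.71 + s ≈ 0.71 (Ksp is small, so little additional dissolves).
Ksp ≈ (2s)^2 × 0.71
s = 9.2 × 10^-25 M
Check: s = 9.2 x 10^-25 ≪ 0.71, so the approximation is valid.

s ≈ 9.2e-25 M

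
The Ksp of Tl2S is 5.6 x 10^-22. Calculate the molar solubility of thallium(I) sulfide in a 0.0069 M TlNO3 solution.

Tl2S(s) ⇌ 2 Tl^+ + S^2-
Ksp = [Tl^+]^2[S^2-]
Let s = moles of Tl2S that dissolve per litre. [Tl^+] = 0.0069 + 2s ≈ 0.0069, [S^2-] = s (since Tl^+ from TlNO3 dominates).
Ksp ≈ (0.0069)^2 × s
s = 1.2 x 10^-17 M
Check: 2s = 2.4 × 10^-17 ≪ 0.0069, so the approximation is valid.

s = 1.2 x 10^-17 M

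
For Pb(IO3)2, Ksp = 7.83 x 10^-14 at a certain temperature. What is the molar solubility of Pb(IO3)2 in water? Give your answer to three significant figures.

2.70e-5 M

Pb(IO3)2(s) ⇌ Pb^2+ + 2 IO3^-
Ksp = [Pb^2+][IO3^-]^2
For each mole of Pb(IO3)2 that dissolves: [Pb^2+] = s, [IO3^-] = 2s.
Ksp = s(2s)^2 = 4s^3
s = (7.83 x 10^-14 / 4)^(1/3) = 2.70 × 10^-5 M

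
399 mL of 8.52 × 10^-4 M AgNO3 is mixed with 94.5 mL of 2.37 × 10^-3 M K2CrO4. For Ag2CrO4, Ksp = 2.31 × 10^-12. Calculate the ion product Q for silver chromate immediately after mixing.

Total volume = 399 + 94.5 = 493.5 mL.
[Ag^+] = 8.52 × 10^-4 × (399/493.5) = 6.889 × 10^-4 M
[CrO4^2-] = 2.37 × 10^-3 × (94.5/493.5) = 4.538 × 10^-4 M
Ag2CrO4(s) <=> 2 Ag^+(aq) + CrO4^2-(aq), so Q = [Ag^+]^2[CrO4^2-]
Q = (6.889 x 10^-4)^2(4.538 x 10^-4) = 2.15 x 10^-10
Q > Ksp, so Ag2CrO4 will precipitate.

2.15e-10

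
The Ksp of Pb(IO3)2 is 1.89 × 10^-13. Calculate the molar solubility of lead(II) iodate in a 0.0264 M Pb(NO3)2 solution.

Pb(IO3)2(s) <=> Pb^2+(aq) + 2 IO3^-(aq)
Ksp = [Pb^2+][IO3^-]^2
Let s be the molar solubility in this solution. [Pb^2+] = 0.0264 + s ≈ 0.0264, [IO3^-] = 2s (Ksp is small, so little additional dissolves).
Ksp ≈ 0.0264 × (2s)^2
s = 1.34 × 10^-6 M
Check: s = 1.3 × 10^-6 ≪ 0.0264, so the approximation is valid.

s ≈ 1.34 × 10^-6 M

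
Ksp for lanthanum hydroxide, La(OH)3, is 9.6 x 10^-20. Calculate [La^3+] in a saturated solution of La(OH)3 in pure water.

La(OH)3(s) ⇌ La^3+ + 3 OH^-
Ksp = [La^3+][OH^-]^3
For each mole of La(OH)3 that dissolves: [La^3+] = s, [OH^-] = 3s.
Substituting: Ksp = s(3s)^3 = 27s^4
s^4 = 9.6 x 10^-20 / 27, so s = 7.72 × 10^-6 M
[La^3+] = s = 7.7 × 10^-6 M

[La^3+] = 7.7 x 10^-6 M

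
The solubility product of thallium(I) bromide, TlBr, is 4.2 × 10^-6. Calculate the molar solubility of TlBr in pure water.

s = 2.0 x 10^-3 M

TlBr(s) <=> Tl^+ + Br^-
Ksp = [Tl^+][Br^-]
For each mole of TlBr that dissolves: [Tl^+] = s, [Br^-] = s.
Ksp = s × s = s^2
s = (4.2 × 10^-6)^(1/2) = 2.0 x 10^-3 M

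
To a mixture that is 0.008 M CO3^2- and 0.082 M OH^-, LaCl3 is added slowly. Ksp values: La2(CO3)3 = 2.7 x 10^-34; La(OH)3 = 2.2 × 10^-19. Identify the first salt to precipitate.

Each salt begins to precipitate when Q = Ksp, i.e. when [La^3+] reaches its threshold.
For La2(CO3)3: 2.7 x 10^-34 = (0.008)^3 × [La^3+]^2  ⇒  [La^3+] = 2.3 x 10^-14 M.
For La(OH)3: 2.2 × 10^-19 = (0.082)^3 × [La^3+]  ⇒  [La^3+] = 4.0 × 10^-16 M.
The salt with the lower threshold [La^3+] precipitates first: La(OH)3.

La(OH)3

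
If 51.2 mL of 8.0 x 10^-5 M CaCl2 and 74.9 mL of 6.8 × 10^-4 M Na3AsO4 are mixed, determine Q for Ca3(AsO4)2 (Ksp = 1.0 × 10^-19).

Q = 5.6 × 10^-21

Total volume = 51.2 + 74.9 = 126.1 mL.
[Ca^2+] = 8.0 × 10^-5 × (51.2/126.1) = 3.25 × 10^-5 M
[AsO4^3-] = 6.8 × 10^-4 × (74.9/126.1) = 4.04 x 10^-4 M
Ca3(AsO4)2(s) ⇌ 3 Ca^2+ + 2 AsO4^3-, so Q = [Ca^2+]^3[AsO4^3-]^2
Q = (3.25 × 10^-5)^3(4.04 × 10^-4)^2 = 5.6 x 10^-21
Q < Ksp, so no precipitate of Ca3(AsO4)2 forms.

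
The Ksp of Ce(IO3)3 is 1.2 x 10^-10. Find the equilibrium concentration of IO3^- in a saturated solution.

[IO3^-] ≈ 4.4e-3 M

Ce(IO3)3(s) ⇌ Ce^3+ + 3 IO3^-
Ksp = [Ce^3+][IO3^-]^3
For each mole of Ce(IO3)3 that dissolves: [Ce^3+] = s, [IO3^-] = 3s.
So Ksp = s × (3s)^3 = 27s^4
s = (1.2 x 10^-10 / 27)^(1/4) = 1.45 × 10^-3 M
[IO3^-] = 3s = 4.4 × 10^-3 M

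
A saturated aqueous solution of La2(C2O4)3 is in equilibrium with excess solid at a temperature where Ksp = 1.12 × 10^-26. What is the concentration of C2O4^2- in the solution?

[C2O4^2-] ≈ 7.59 × 10^-6 M

La2(C2O4)3(s) <=> 2 La^3+ + 3 C2O4^2-
Ksp = [La^3+]^2[C2O4^2-]^3
If s mol/L of La2(C2O4)3 dissolves, [La^3+] = 2s and [C2O4^2-] = 3s.
So Ksp = (2s)^2 × (3s)^3 = 108s^5
s^5 = 1.12 × 10^-26 / 108, so s = 2.530 × 10^-6 M
[C2O4^2-] = 3s = 7.59 × 10^-6 M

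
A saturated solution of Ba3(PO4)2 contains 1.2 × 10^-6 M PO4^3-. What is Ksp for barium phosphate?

Ba3(PO4)2(s) ⇌ 3 Ba^2+(aq) + 2 PO4^3-(aq)
Stoichiometry gives [Ba^2+] = (3/2)[PO4^3-] = 1.80 x 10^-6 M.
Ksp = [Ba^2+]^3[PO4^3-]^2
Ksp = (1.80 x 10^-6)^3 × (1.2 x 10^-6)^2 = 8.4 x 10^-30

Ksp ≈ 8.4e-30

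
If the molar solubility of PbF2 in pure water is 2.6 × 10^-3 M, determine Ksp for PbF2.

PbF2(s) <=> Pb^2+(aq) + 2 F^-(aq)
For each mole of PbF2 that dissolves: [Pb^2+] = s, [F^-] = 2s.
Ksp = [Pb^2+][F^-]^2
So Ksp = s × (2s)^2 = 4s^3
With s = 2.6 × 10^-3: Ksp = 7.0 x 10^-8

Ksp ≈ 7.0e-8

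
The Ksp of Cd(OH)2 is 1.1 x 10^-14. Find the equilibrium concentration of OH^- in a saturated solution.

2.8 x 10^-5 M

Cd(OH)2(s) ⇌ Cd^2+ + 2 OH^-
Ksp = [Cd^2+][OH^-]^2
For each mole of Cd(OH)2 that dissolves: [Cd^2+] = s, [OH^-] = 2s.
Ksp = s(2s)^2 = 4s^3
s = (1.1 x 10^-14 / 4)^(1/3) = 1.40 × 10^-5 M
[OH^-] = 2s = 2.8 × 10^-5 M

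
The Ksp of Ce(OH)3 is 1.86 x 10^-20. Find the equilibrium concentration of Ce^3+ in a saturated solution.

5.12e-6 M

Ce(OH)3(s) <=> Ce^3+(aq) + 3 OH^-(aq)
Ksp = [Ce^3+][OH^-]^3
With molar solubility s: [Ce^3+] = s, [OH^-] = 3s.
So Ksp = s × (3s)^3 = 27s^4
s^4 = 1.86 x 10^-20 / 27, so s = 5.123 × 10^-6 M
[Ce^3+] = s = 5.12 × 10^-6 M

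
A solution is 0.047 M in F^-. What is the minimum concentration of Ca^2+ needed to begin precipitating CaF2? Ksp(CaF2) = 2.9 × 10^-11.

CaF2(s) ⇌ Ca^2+(aq) + 2 F^-(aq)
Ksp = [Ca^2+][F^-]^2
Precipitation begins when Q = Ksp. With [F^-] = 0.047 M:
2.9 × 10^-11 = (0.047)^2 × [Ca^2+]
[Ca^2+] = (2.9 × 10^-11 / 2.21 x 10^-3) = 1.3 x 10^-8 M

[Ca^2+] ≈ 1.3 × 10^-8 M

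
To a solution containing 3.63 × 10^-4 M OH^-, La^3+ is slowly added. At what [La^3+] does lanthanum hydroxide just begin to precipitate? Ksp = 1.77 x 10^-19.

La(OH)3(s) ⇌ La^3+(aq) + 3 OH^-(aq)
Ksp = [La^3+][OH^-]^3
Precipitation begins when Q = Ksp. With [OH^-] = 3.63 × 10^-4 M:
1.77 x 10^-19 = (3.63 × 10^-4)^3 × [La^3+]
[La^3+] = (1.77 x 10^-19 / 4.783 x 10^-11) = 3.70 × 10^-9 M

3.70 × 10^-9 M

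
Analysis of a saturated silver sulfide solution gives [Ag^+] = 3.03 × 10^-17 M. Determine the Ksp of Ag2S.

Ag2S(s) ⇌ 2 Ag^+ + S^2-
Stoichiometry gives [S^2-] = (1/2)[Ag^+] = 1.515 x 10^-17 M.
Ksp = [Ag^+]^2[S^2-]
Ksp = (3.03 x 10^-17)^2 × 1.515 × 10^-17 = 1.39 x 10^-50

1.39 x 10^-50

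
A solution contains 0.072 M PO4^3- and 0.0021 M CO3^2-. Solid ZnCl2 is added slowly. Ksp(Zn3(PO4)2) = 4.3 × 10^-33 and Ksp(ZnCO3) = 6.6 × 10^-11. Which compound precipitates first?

Precipitation of each salt starts when its ion product equals its Ksp.
For Zn3(PO4)2: 4.3 × 10^-33 = (0.072)^2 × [Zn^2+]^3  ⇒  [Zn^2+] = 9.4 × 10^-11 M.
For ZnCO3: 6.6 × 10^-11 = 0.0021 × [Zn^2+]  ⇒  [Zn^2+] = 3.1 × 10^-8 M.
The salt with the lower threshold [Zn^2+] precipitates first: Zn3(PO4)2.

Zn3(PO4)2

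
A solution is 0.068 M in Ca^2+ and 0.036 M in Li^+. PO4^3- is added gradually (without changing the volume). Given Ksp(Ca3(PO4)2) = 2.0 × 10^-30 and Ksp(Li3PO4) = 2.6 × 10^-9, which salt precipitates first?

Ca3(PO4)2

Each salt begins to precipitate when Q = Ksp, i.e. when [PO4^3-] reaches its threshold.
For Ca3(PO4)2: 2.0 × 10^-30 = (0.068)^3 × [PO4^3-]^2  ⇒  [PO4^3-] = 8.0 x 10^-14 M.
For Li3PO4: 2.6 × 10^-9 = (0.036)^3 × [PO4^3-]  ⇒  [PO4^3-] = 5.6 × 10^-5 M.
The salt with the lower threshold [PO4^3-] precipitates first: Ca3(PO4)2.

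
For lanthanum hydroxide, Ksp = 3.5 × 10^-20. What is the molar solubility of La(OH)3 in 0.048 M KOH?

La(OH)3(s) <=> La^3+ + 3 OH^-
Ksp = [La^3+][OH^-]^3
Let s be the molar solubility in this solution. [La^3+] = s, [OH^-] = 0.048 + 3s ≈ 0.048 (since OH^- from KOH dominates).
Ksp ≈ s × (0.048)^3
s = 3.2 × 10^-16 M
Check: 3s = 9.5 × 10^-16 ≪ 0.048, so the approximation is valid.

s = 3.2 x 10^-16 M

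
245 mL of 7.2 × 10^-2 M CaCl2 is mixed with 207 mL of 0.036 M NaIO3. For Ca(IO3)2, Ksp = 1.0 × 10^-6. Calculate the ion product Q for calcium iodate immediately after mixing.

1.1 × 10^-5

Total volume = 245 + 207 = 452 mL.
[Ca^2+] = 7.2 × 10^-2 × (245/452) = 3.90 × 10^-2 M
[IO3^-] = 3.6 × 10^-2 × (207/452) = 1.65 x 10^-2 M
Ca(IO3)2(s) ⇌ Ca^2+ + 2 IO3^-, so Q = [Ca^2+][IO3^-]^2
Q = (3.90 × 10^-2)(1.65 x 10^-2)^2 = 1.1 × 10^-5
Q > Ksp, so Ca(IO3)2 will precipitate.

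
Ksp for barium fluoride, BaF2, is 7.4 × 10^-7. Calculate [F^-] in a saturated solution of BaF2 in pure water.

[F^-] = 1.1e-2 M

BaF2(s) ⇌ Ba^2+(aq) + 2 F^-(aq)
Ksp = [Ba^2+][F^-]^2
With molar solubility s: [Ba^2+] = s, [F^-] = 2s.
Substituting: Ksp = s(2s)^2 = 4s^3
Solving, s = (7.4 × 10^-7/4)^(1/3) = 5.70 × 10^-3 M
[F^-] = 2s = 1.1 × 10^-2 M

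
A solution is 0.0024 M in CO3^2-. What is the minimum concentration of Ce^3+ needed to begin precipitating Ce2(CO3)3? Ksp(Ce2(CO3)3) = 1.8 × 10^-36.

Ce2(CO3)3(s) ⇌ 2 Ce^3+ + 3 CO3^2-
Ksp = [Ce^3+]^2[CO3^2-]^3
Precipitation begins when Q = Ksp. With [CO3^2-] = 0.0024 M:
1.8 × 10^-36 = (0.0024)^3 × [Ce^3+]^2
[Ce^3+] = (1.8 × 10^-36 / 1.38 × 10^-8)^(1/2) = 1.1 × 10^-14 M

[Ce^3+] ≈ 1.1 × 10^-14 M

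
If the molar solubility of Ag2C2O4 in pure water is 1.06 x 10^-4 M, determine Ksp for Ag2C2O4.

Ag2C2O4(s) <=> 2 Ag^+ + C2O4^2-
If s mol/L of Ag2C2O4 dissolves, [Ag^+] = 2s and [C2O4^2-] = s.
Ksp = [Ag^+]^2[C2O4^2-]
Ksp = (2s)^2s = 4s^3
Ksp = 4 × (1.06 × 10^-4)^3 = 4.76 × 10^-12

4.76 × 10^-12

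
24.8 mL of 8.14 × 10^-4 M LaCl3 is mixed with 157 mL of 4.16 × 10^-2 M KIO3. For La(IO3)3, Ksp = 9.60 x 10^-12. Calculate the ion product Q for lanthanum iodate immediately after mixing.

Total volume = 24.8 + 157 = 181.8 mL.
[La^3+] = 8.14 × 10^-4 × (24.8/181.8) = 1.110 × 10^-4 M
[IO3^-] = 4.16 × 10^-2 × (157/181.8) = 3.593 × 10^-2 M
La(IO3)3(s) ⇌ La^3+ + 3 IO3^-, so Q = [La^3+][IO3^-]^3
Q = (1.110 × 10^-4)(3.593 x 10^-2)^3 = 5.15 × 10^-9
Q > Ksp, so La(IO3)3 will precipitate.

Q = 5.15 x 10^-9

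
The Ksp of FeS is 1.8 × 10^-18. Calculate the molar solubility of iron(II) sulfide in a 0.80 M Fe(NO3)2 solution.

s ≈ 2.3 × 10^-18 M

FeS(s) ⇌ Fe^2+(aq) + S^2-(aq)
Ksp = [Fe^2+][S^2-]
If s mol/L dissolves here, [Fe^2+] = 0.80 + s ≈ 0.80, [S^2-] = s (Ksp is small, so little additional dissolves).
Ksp ≈ 0.80 × s
s = 2.3 x 10^-18 M
Check: s = 2.3 x 10^-18 ≪ 0.80, so the approximation is valid.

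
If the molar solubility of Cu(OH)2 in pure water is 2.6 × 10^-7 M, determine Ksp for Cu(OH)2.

Cu(OH)2(s) <=> Cu^2+ + 2 OH^-
Let s = molar solubility. Then [Cu^2+] = s and [OH^-] = 2s.
Ksp = [Cu^2+][OH^-]^2
So Ksp = s × (2s)^2 = 4s^3
Ksp = 4 × (2.6 × 10^-7)^3 = 7.0 x 10^-20

7.0e-20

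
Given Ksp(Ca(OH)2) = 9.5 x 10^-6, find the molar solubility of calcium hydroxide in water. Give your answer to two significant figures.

s = 1.3 x 10^-2 M

Ca(OH)2(s) ⇌ Ca^2+ + 2 OH^-
Ksp = [Ca^2+][OH^-]^2
Let s = molar solubility. Then [Ca^2+] = s and [OH^-] = 2s.
Ksp = s(2s)^2 = 4s^3
s = (9.5 x 10^-6 / 4)^(1/3) = 1.3 × 10^-2 M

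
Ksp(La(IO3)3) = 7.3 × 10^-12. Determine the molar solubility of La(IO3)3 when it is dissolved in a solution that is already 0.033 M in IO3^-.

s = 2.0e-7 M

La(IO3)3(s) ⇌ La^3+ + 3 IO3^-
Ksp = [La^3+][IO3^-]^3
If s mol/L dissolves here, [La^3+] = s, [IO3^-] = 0.033 + 3s ≈ 0.033 (common-ion effect: IO3^- is already 0.033 M).
Ksp ≈ s × (0.033)^3
s = 2.0 × 10^-7 M
Check: 3s = 6.1 × 10^-7 ≪ 0.033, so the approximation is valid.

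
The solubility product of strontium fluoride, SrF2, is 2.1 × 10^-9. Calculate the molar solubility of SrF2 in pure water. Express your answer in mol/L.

SrF2(s) ⇌ Sr^2+ + 2 F^-
Ksp = [Sr^2+][F^-]^2
For each mole of SrF2 that dissolves: [Sr^2+] = s, [F^-] = 2s.
Ksp = s(2s)^2 = 4s^3
s^3 = 2.1 × 10^-9 / 4, so s = 8.1 × 10^-4 M

8.1 × 10^-4 M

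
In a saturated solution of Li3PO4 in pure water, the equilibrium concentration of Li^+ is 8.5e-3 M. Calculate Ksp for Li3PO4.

1.7 × 10^-9

Li3PO4(s) ⇌ 3 Li^+ + PO4^3-
Stoichiometry gives [PO4^3-] = (1/3)[Li^+] = 2.83 × 10^-3 M.
Ksp = [Li^+]^3[PO4^3-]
Ksp = (8.5 × 10^-3)^3 × 2.83 × 10^-3 = 1.7 x 10^-9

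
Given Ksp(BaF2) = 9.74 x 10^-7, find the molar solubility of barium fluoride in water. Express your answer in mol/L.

s ≈ 6.24 x 10^-3 M

BaF2(s) ⇌ Ba^2+(aq) + 2 F^-(aq)
Ksp = [Ba^2+][F^-]^2
With molar solubility s: [Ba^2+] = s, [F^-] = 2s.
Ksp = s(2s)^2 = 4s^3
s^3 = 9.74 x 10^-7 / 4, so s = 6.24 x 10^-3 M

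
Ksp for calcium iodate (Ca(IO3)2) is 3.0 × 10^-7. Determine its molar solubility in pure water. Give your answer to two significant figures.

s ≈ 4.2 × 10^-3 M

Ca(IO3)2(s) ⇌ Ca^2+ + 2 IO3^-
Ksp = [Ca^2+][IO3^-]^2
Let s = molar solubility. Then [Ca^2+] = s and [IO3^-] = 2s.
Substituting: Ksp = s(2s)^2 = 4s^3
Solving, s = (3.0 × 10^-7/4)^(1/3) = 4.2 × 10^-3 M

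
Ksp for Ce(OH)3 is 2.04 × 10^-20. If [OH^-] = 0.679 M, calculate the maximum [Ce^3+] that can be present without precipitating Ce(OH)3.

Ce(OH)3(s) ⇌ Ce^3+ + 3 OH^-
Ksp = [Ce^3+][OH^-]^3
Precipitation begins when Q = Ksp. With [OH^-] = 0.679 M:
2.04 × 10^-20 = (0.679)^3 × [Ce^3+]
[Ce^3+] = (2.04 × 10^-20 / 3.130 × 10^-1) = 6.52 × 10^-20 M

[Ce^3+] = 6.52 × 10^-20 M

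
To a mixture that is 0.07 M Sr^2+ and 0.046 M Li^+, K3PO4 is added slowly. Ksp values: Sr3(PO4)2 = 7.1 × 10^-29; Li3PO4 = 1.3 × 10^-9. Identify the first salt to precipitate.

Precipitation of each salt starts when its ion product equals its Ksp.
For Sr3(PO4)2: 7.1 × 10^-29 = (0.07)^3 × [PO4^3-]^2  ⇒  [PO4^3-] = 4.5 x 10^-13 M.
For Li3PO4: 1.3 × 10^-9 = (0.046)^3 × [PO4^3-]  ⇒  [PO4^3-] = 1.3 × 10^-5 M.
The salt with the lower threshold [PO4^3-] precipitates first: Sr3(PO4)2.

Sr3(PO4)2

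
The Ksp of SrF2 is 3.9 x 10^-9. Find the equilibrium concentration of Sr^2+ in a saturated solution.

[Sr^2+] = 9.9e-4 M

SrF2(s) ⇌ Sr^2+ + 2 F^-
Ksp = [Sr^2+][F^-]^2
With molar solubility s: [Sr^2+] = s, [F^-] = 2s.
So Ksp = s × (2s)^2 = 4s^3
s = (3.9 x 10^-9 / 4)^(1/3) = 9.92 × 10^-4 M
[Sr^2+] = s = 9.9 x 10^-4 M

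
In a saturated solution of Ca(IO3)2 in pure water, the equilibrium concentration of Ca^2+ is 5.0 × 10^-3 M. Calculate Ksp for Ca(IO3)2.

Ca(IO3)2(s) ⇌ Ca^2+(aq) + 2 IO3^-(aq)
Stoichiometry gives [IO3^-] = (2/1)[Ca^2+] = 1.00 x 10^-2 M.
Ksp = [Ca^2+][IO3^-]^2
Ksp = 5.0 × 10^-3 × (1.00 × 10^-2)^2 = 5.0 x 10^-7

5.0 × 10^-7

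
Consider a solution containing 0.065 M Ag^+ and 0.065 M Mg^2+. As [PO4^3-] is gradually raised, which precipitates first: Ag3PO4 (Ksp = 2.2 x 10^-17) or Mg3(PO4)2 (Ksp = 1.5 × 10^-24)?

Each salt begins to precipitate when Q = Ksp, i.e. when [PO4^3-] reaches its threshold.
For Ag3PO4: 2.2 x 10^-17 = (0.065)^3 × [PO4^3-]  ⇒  [PO4^3-] = 8.0 × 10^-14 M.
For Mg3(PO4)2: 1.5 × 10^-24 = (0.065)^3 × [PO4^3-]^2  ⇒  [PO4^3-] = 7.4 × 10^-11 M.
The salt with the lower threshold [PO4^3-] precipitates first: Ag3PO4.

Ag3PO4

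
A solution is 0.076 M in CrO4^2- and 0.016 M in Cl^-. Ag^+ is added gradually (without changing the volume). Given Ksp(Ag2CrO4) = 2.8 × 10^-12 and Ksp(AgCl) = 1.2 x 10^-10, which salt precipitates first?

AgCl

Each salt begins to precipitate when Q = Ksp, i.e. when [Ag^+] reaches its threshold.
For Ag2CrO4: 2.8 × 10^-12 = 0.076 × [Ag^+]^2  ⇒  [Ag^+] = 6.1 x 10^-6 M.
For AgCl: 1.2 x 10^-10 = 0.016 × [Ag^+]  ⇒  [Ag^+] = 7.5 × 10^-9 M.
The salt with the lower threshold [Ag^+] precipitates first: AgCl.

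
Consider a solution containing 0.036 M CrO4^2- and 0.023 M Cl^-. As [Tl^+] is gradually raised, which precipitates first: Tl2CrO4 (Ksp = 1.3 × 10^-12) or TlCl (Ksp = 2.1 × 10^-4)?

Each salt begins to precipitate when Q = Ksp, i.e. when [Tl^+] reaches its threshold.
For Tl2CrO4: 1.3 × 10^-12 = 0.036 × [Tl^+]^2  ⇒  [Tl^+] = 6.0 × 10^-6 M.
For TlCl: 2.1 × 10^-4 = 0.023 × [Tl^+]  ⇒  [Tl^+] = 9.1 × 10^-3 M.
The salt with the lower threshold [Tl^+] precipitates first: Tl2CrO4.

Tl2CrO4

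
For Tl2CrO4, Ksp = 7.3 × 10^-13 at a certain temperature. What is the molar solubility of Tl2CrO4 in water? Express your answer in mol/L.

Tl2CrO4(s) ⇌ 2 Tl^+ + CrO4^2-
Ksp = [Tl^+]^2[CrO4^2-]
For each mole of Tl2CrO4 that dissolves: [Tl^+] = 2s, [CrO4^2-] = s.
So Ksp = (2s)^2 × s = 4s^3
s = (7.3 × 10^-13 / 4)^(1/3) = 5.7 x 10^-5 M

s = 5.7e-5 M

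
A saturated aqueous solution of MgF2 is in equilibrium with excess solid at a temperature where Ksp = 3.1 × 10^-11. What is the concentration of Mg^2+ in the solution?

MgF2(s) <=> Mg^2+(aq) + 2 F^-(aq)
Ksp = [Mg^2+][F^-]^2
Let s = molar solubility. Then [Mg^2+] = s and [F^-] = 2s.
Substituting: Ksp = s(2s)^2 = 4s^3
Solving, s = (3.1 × 10^-11/4)^(1/3) = 1.98 × 10^-4 M
[Mg^2+] = s = 2.0 × 10^-4 M

[Mg^2+] = 2.0e-4 M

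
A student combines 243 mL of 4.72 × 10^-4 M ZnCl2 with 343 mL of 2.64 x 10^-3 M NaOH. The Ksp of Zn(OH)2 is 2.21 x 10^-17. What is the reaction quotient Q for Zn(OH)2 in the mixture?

Total volume = 243 + 343 = 586 mL.
[Zn^2+] = 4.72 × 10^-4 × (243/586) = 1.957 × 10^-4 M
[OH^-] = 2.64 × 10^-3 × (343/586) = 1.545 × 10^-3 M
Zn(OH)2(s) ⇌ Zn^2+ + 2 OH^-, so Q = [Zn^2+][OH^-]^2
Q = (1.957 × 10^-4)(1.545 × 10^-3)^2 = 4.67 × 10^-10
Q > Ksp, so Zn(OH)2 will precipitate.

Q ≈ 4.67 × 10^-10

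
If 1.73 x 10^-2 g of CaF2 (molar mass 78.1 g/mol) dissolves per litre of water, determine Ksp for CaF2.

Ksp ≈ 4.35e-11

Molar solubility s = (1.73 × 10^-2 g/L) / (78.1 g/mol) = 2.215 × 10^-4 M.
CaF2(s) <=> Ca^2+(aq) + 2 F^-(aq)
Let s = molar solubility. Then [Ca^2+] = s and [F^-] = 2s.
Ksp = [Ca^2+][F^-]^2
Ksp = s(2s)^2 = 4s^3
Ksp = 4 × (2.215 x 10^-4)^3 = 4.35 x 10^-11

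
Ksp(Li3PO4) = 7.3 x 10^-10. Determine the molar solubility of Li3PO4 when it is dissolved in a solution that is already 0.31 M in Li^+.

Li3PO4(s) ⇌ 3 Li^+(aq) + PO4^3-(aq)
Ksp = [Li^+]^3[PO4^3-]
Let s = moles of Li3PO4 that dissolve per litre. [Li^+] = 0.31 + 3s ≈ 0.31, [PO4^3-] = s (Ksp is small, so little additional dissolves).
Ksp ≈ (0.31)^3 × s
s = 2.5 × 10^-8 M
Check: 3s = 7.4 x 10^-8 ≪ 0.31, so the approximation is valid.

s ≈ 2.5e-8 M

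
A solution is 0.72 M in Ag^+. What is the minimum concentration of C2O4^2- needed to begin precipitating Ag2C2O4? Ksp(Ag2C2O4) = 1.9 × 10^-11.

Ag2C2O4(s) <=> 2 Ag^+(aq) + C2O4^2-(aq)
Ksp = [Ag^+]^2[C2O4^2-]
Precipitation begins when Q = Ksp. With [Ag^+] = 0.72 M:
1.9 × 10^-11 = (0.72)^2 × [C2O4^2-]
[C2O4^2-] = (1.9 × 10^-11 / 5.18 × 10^-1) = 3.7 × 10^-11 M

3.7e-11 M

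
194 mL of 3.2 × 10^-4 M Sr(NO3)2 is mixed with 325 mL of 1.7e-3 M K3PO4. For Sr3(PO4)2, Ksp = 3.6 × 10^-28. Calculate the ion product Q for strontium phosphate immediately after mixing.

Q = 1.9 × 10^-18

Total volume = 194 + 325 = 519 mL.
[Sr^2+] = 3.2 × 10^-4 × (194/519) = 1.20 × 10^-4 M
[PO4^3-] = 1.7 × 10^-3 × (325/519) = 1.06 × 10^-3 M
Sr3(PO4)2(s) ⇌ 3 Sr^2+(aq) + 2 PO4^3-(aq), so Q = [Sr^2+]^3[PO4^3-]^2
Q = (1.20 × 10^-4)^3(1.06 × 10^-3)^2 = 1.9 × 10^-18
Q > Ksp, so Sr3(PO4)2 will precipitate.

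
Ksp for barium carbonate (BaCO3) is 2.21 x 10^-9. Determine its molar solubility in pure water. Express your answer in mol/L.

BaCO3(s) <=> Ba^2+(aq) + CO3^2-(aq)
Ksp = [Ba^2+][CO3^2-]
With molar solubility s: [Ba^2+] = s, [CO3^2-] = s.
Ksp = s × s = s^2
s = (2.21 x 10^-9)^(1/2) = 4.70 × 10^-5 M

s ≈ 4.70 × 10^-5 M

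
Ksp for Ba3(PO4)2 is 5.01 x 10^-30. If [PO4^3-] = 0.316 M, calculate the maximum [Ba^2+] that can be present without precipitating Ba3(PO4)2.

[Ba^2+] ≈ 3.69e-10 M

Ba3(PO4)2(s) ⇌ 3 Ba^2+ + 2 PO4^3-
Ksp = [Ba^2+]^3[PO4^3-]^2
Precipitation begins when Q = Ksp. With [PO4^3-] = 0.316 M:
5.01 x 10^-30 = (0.316)^2 × [Ba^2+]^3
[Ba^2+] = (5.01 x 10^-30 / 9.986 × 10^-2)^(1/3) = 3.69 x 10^-10 M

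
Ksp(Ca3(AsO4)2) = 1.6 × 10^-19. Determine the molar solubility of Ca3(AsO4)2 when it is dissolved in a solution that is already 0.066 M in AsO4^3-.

Ca3(AsO4)2(s) ⇌ 3 Ca^2+(aq) + 2 AsO4^3-(aq)
Ksp = [Ca^2+]^3[AsO4^3-]^2
If s mol/L dissolves here, [Ca^2+] = 3s, [AsO4^3-] = 0.066 + 2s ≈ 0.066 (common-ion effect: AsO4^3- is already 0.066 M).
Ksp ≈ (3s)^3 × (0.066)^2
s = 1.1 × 10^-6 M
Check: 2s = 2.2 x 10^-6 ≪ 0.066, so the approximation is valid.

s = 1.1 × 10^-6 M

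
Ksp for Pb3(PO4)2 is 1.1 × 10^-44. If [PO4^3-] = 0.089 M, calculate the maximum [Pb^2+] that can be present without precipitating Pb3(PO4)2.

[Pb^2+] ≈ 1.1e-14 M

Pb3(PO4)2(s) ⇌ 3 Pb^2+(aq) + 2 PO4^3-(aq)
Ksp = [Pb^2+]^3[PO4^3-]^2
Precipitation begins when Q = Ksp. With [PO4^3-] = 0.089 M:
1.1 × 10^-44 = (0.089)^2 × [Pb^2+]^3
[Pb^2+] = (1.1 × 10^-44 / 7.92 × 10^-3)^(1/3) = 1.1 x 10^-14 M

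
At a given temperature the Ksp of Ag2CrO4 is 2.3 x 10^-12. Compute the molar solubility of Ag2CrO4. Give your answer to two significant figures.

s = 8.3 × 10^-5 M

Ag2CrO4(s) ⇌ 2 Ag^+(aq) + CrO4^2-(aq)
Ksp = [Ag^+]^2[CrO4^2-]
If s mol/L of Ag2CrO4 dissolves, [Ag^+] = 2s and [CrO4^2-] = s.
So Ksp = (2s)^2 × s = 4s^3
Solving, s = (2.3 x 10^-12/4)^(1/3) = 8.3 x 10^-5 M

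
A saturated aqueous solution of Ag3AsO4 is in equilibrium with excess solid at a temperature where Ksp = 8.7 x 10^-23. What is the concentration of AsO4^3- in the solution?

Ag3AsO4(s) <=> 3 Ag^+ + AsO4^3-
Ksp = [Ag^+]^3[AsO4^3-]
With molar solubility s: [Ag^+] = 3s, [AsO4^3-] = s.
So Ksp = (3s)^3 × s = 27s^4
s = (8.7 x 10^-23 / 27)^(1/4) = 1.34 × 10^-6 M
[AsO4^3-] = s = 1.3 × 10^-6 M

1.3 × 10^-6 M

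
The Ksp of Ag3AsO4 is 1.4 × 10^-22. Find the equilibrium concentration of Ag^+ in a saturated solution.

4.5 x 10^-6 M

Ag3AsO4(s) ⇌ 3 Ag^+(aq) + AsO4^3-(aq)
Ksp = [Ag^+]^3[AsO4^3-]
For each mole of Ag3AsO4 that dissolves: [Ag^+] = 3s, [AsO4^3-] = s.
Ksp = (3s)^3s = 27s^4
Solving, s = (1.4 × 10^-22/27)^(1/4) = 1.51 x 10^-6 M
[Ag^+] = 3s = 4.5 x 10^-6 M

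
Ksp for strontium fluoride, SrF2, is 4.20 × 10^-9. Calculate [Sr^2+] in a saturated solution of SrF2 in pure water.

[Sr^2+] ≈ 1.02 × 10^-3 M

SrF2(s) <=> Sr^2+(aq) + 2 F^-(aq)
Ksp = [Sr^2+][F^-]^2
With molar solubility s: [Sr^2+] = s, [F^-] = 2s.
So Ksp = s × (2s)^2 = 4s^3
Solving, s = (4.20 × 10^-9/4)^(1/3) = 1.016 × 10^-3 M
[Sr^2+] = s = 1.02 × 10^-3 M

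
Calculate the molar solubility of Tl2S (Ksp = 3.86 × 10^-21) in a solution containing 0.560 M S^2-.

Tl2S(s) <=> 2 Tl^+(aq) + S^2-(aq)
Ksp = [Tl^+]^2[S^2-]
Let s = moles of Tl2S that dissolve per litre. [Tl^+] = 2s, [S^2-] = 0.560 + s ≈ 0.560 (since the S^2- already present dominates).
Ksp ≈ (2s)^2 × 0.560
s = 4.15 × 10^-11 M
Check: s = 4.2 × 10^-11 ≪ 0.560, so the approximation is valid.

s = 4.15e-11 M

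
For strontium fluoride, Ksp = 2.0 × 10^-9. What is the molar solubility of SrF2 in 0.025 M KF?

SrF2(s) ⇌ Sr^2+(aq) + 2 F^-(aq)
Ksp = [Sr^2+][F^-]^2
Let s = moles of SrF2 that dissolve per litre. [Sr^2+] = s, [F^-] = 0.025 + 2s ≈ 0.025 (since F^- from KF dominates).
Ksp ≈ s × (0.025)^2
s = 3.2 × 10^-6 M
Check: 2s = 6.4 × 10^-6 ≪ 0.025, so the approximation is valid.

3.2 × 10^-6 M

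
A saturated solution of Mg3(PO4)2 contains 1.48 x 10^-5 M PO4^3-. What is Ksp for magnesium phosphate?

Mg3(PO4)2(s) ⇌ 3 Mg^2+ + 2 PO4^3-
Stoichiometry gives [Mg^2+] = (3/2)[PO4^3-] = 2.220 × 10^-5 M.
Ksp = [Mg^2+]^3[PO4^3-]^2
Ksp = (2.220 x 10^-5)^3 × (1.48 × 10^-5)^2 = 2.40 x 10^-24

2.40 × 10^-24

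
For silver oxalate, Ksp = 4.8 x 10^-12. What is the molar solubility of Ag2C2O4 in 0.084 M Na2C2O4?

Ag2C2O4(s) <=> 2 Ag^+ + C2O4^2-
Ksp = [Ag^+]^2[C2O4^2-]
Let s be the molar solubility in this solution. [Ag^+] = 2s, [C2O4^2-] = 0.084 + s ≈ 0.084 (common-ion effect: C2O4^2- is already 0.084 M).
Ksp ≈ (2s)^2 × 0.084
s = 3.8 x 10^-6 M
Check: s = 3.8 × 10^-6 ≪ 0.084, so the approximation is valid.

s = 3.8 x 10^-6 M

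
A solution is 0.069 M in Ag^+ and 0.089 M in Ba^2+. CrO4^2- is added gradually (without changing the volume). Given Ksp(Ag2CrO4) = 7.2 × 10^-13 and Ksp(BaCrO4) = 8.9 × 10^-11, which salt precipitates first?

Ag2CrO4

Each salt begins to precipitate when Q = Ksp, i.e. when [CrO4^2-] reaches its threshold.
For Ag2CrO4: 7.2 × 10^-13 = (0.069)^2 × [CrO4^2-]  ⇒  [CrO4^2-] = 1.5 x 10^-10 M.
For BaCrO4: 8.9 × 10^-11 = 0.089 × [CrO4^2-]  ⇒  [CrO4^2-] = 1.0 x 10^-9 M.
The salt with the lower threshold [CrO4^2-] precipitates first: Ag2CrO4.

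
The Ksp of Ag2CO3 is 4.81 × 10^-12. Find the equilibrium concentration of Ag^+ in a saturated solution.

Ag2CO3(s) ⇌ 2 Ag^+ + CO3^2-
Ksp = [Ag^+]^2[CO3^2-]
For each mole of Ag2CO3 that dissolves: [Ag^+] = 2s, [CO3^2-] = s.
So Ksp = (2s)^2 × s = 4s^3
s = (4.81 × 10^-12 / 4)^(1/3) = 1.063 x 10^-4 M
[Ag^+] = 2s = 2.13 × 10^-4 M

[Ag^+] ≈ 2.13e-4 M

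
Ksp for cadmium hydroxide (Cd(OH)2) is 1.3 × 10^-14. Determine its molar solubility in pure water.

s ≈ 1.5 x 10^-5 M

Cd(OH)2(s) <=> Cd^2+ + 2 OH^-
Ksp = [Cd^2+][OH^-]^2
For each mole of Cd(OH)2 that dissolves: [Cd^2+] = s, [OH^-] = 2s.
Substituting: Ksp = s(2s)^2 = 4s^3
Solving, s = (1.3 × 10^-14/4)^(1/3) = 1.5 × 10^-5 M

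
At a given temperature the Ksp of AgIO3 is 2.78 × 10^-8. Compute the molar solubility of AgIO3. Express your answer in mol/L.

1.67 × 10^-4 M

AgIO3(s) ⇌ Ag^+(aq) + IO3^-(aq)
Ksp = [Ag^+][IO3^-]
For each mole of AgIO3 that dissolves: [Ag^+] = s, [IO3^-] = s.
Ksp = s^2
s = √(2.78 × 10^-8) = 1.67 × 10^-4 M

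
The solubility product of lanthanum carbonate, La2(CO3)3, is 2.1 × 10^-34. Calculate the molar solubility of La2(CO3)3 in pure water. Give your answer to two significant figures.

7.2 x 10^-8 M

La2(CO3)3(s) ⇌ 2 La^3+ + 3 CO3^2-
Ksp = [La^3+]^2[CO3^2-]^3
For each mole of La2(CO3)3 that dissolves: [La^3+] = 2s, [CO3^2-] = 3s.
Substituting: Ksp = (2s)^2(3s)^3 = 108s^5
s = (2.1 × 10^-34 / 108)^(1/5) = 7.2 × 10^-8 M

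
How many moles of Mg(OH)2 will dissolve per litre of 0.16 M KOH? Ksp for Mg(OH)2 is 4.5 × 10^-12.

Mg(OH)2(s) <=> Mg^2+(aq) + 2 OH^-(aq)
Ksp = [Mg^2+][OH^-]^2
If s mol/L dissolves here, [Mg^2+] = s, [OH^-] = 0.16 + 2s ≈ 0.16 (Ksp is small, so little additional dissolves).
Ksp ≈ s × (0.16)^2
s = 1.8 × 10^-10 M
Check: 2s = 3.5 x 10^-10 ≪ 0.16, so the approximation is valid.

s ≈ 1.8e-10 M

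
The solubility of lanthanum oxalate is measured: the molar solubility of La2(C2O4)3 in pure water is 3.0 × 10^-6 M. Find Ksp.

2.6 x 10^-26

La2(C2O4)3(s) ⇌ 2 La^3+(aq) + 3 C2O4^2-(aq)
If s mol/L of La2(C2O4)3 dissolves, [La^3+] = 2s and [C2O4^2-] = 3s.
Ksp = [La^3+]^2[C2O4^2-]^3
Substituting: Ksp = (2s)^2(3s)^3 = 108s^5
With s = 3.0 × 10^-6: Ksp = 2.6 × 10^-26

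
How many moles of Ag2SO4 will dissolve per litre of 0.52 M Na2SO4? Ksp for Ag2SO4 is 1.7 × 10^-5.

Ag2SO4(s) <=> 2 Ag^+ + SO4^2-
Ksp = [Ag^+]^2[SO4^2-]
Let s = moles of Ag2SO4 that dissolve per litre. [Ag^+] = 2s, [SO4^2-] = 0.52 + s ≈ 0.52 (Ksp is small, so little additional dissolves).
Ksp ≈ (2s)^2 × 0.52
s = 2.9 × 10^-3 M
Check: s = 2.9 x 10^-3 ≪ 0.52, so the approximation is valid.

s = 2.9e-3 M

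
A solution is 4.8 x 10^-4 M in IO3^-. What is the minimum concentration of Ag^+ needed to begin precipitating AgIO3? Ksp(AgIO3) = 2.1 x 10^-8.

AgIO3(s) <=> Ag^+ + IO3^-
Ksp = [Ag^+][IO3^-]
Precipitation begins when Q = Ksp. With [IO3^-] = 4.8 x 10^-4 M:
2.1 x 10^-8 = (4.8 x 10^-4) × [Ag^+]
[Ag^+] = (2.1 x 10^-8 / 4.8 x 10^-4) = 4.4 × 10^-5 M

[Ag^+] = 4.4 x 10^-5 M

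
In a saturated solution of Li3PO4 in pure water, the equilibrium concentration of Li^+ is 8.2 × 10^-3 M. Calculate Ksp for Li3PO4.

1.5e-9

Li3PO4(s) ⇌ 3 Li^+ + PO4^3-
Stoichiometry gives [PO4^3-] = (1/3)[Li^+] = 2.73 × 10^-3 M.
Ksp = [Li^+]^3[PO4^3-]
Ksp = (8.2 x 10^-3)^3 × 2.73 x 10^-3 = 1.5 x 10^-9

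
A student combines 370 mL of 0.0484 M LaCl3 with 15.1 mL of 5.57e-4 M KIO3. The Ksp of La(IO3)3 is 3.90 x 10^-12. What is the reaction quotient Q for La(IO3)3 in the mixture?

Total volume = 370 + 15.1 = 385.1 mL.
[La^3+] = 4.84 x 10^-2 × (370/385.1) = 4.650 × 10^-2 M
[IO3^-] = 5.57 × 10^-4 × (15.1/385.1) = 2.184 × 10^-5 M
La(IO3)3(s) ⇌ La^3+ + 3 IO3^-, so Q = [La^3+][IO3^-]^3
Q = (4.650 × 10^-2)(2.184 × 10^-5)^3 = 4.84 x 10^-16
Q < Ksp, so no precipitate of La(IO3)3 forms.

Q ≈ 4.84e-16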